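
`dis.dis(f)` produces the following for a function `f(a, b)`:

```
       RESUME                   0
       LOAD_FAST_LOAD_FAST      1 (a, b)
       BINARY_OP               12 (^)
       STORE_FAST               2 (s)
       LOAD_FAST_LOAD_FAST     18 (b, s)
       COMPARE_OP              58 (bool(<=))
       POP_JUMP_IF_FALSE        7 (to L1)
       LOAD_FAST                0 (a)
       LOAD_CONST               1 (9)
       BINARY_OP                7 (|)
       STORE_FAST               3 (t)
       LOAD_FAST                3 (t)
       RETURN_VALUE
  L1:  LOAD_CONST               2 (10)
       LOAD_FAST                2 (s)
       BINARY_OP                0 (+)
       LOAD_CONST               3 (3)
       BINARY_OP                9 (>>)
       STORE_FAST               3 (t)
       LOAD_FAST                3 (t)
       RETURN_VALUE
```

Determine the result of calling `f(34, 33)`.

1

LOAD_FAST_LOAD_FAST a,b → push 34,33. Stack: [34, 33]
BINARY_OP ^ → 34 ^ 33 = 3. Stack: [3]
STORE_FAST s → s=3. Stack: []
LOAD_FAST_LOAD_FAST b,s → push 33,3. Stack: [33, 3]
COMPARE_OP bool(<=) → 33 vs 3 = False. Stack: [False]
POP_JUMP_IF_FALSE → pop False; jump. Stack: []
LOAD_CONST → push 10. Stack: [10]
LOAD_FAST s → push 3. Stack: [10, 3]
BINARY_OP + → 10 + 3 = 13. Stack: [13]
LOAD_CONST → push 3. Stack: [13, 3]
BINARY_OP >> → 13 >> 3 = 1. Stack: [1]
STORE_FAST t → t=1. Stack: []
LOAD_FAST t → push 1. Stack: [1]
RETURN_VALUE → return 1.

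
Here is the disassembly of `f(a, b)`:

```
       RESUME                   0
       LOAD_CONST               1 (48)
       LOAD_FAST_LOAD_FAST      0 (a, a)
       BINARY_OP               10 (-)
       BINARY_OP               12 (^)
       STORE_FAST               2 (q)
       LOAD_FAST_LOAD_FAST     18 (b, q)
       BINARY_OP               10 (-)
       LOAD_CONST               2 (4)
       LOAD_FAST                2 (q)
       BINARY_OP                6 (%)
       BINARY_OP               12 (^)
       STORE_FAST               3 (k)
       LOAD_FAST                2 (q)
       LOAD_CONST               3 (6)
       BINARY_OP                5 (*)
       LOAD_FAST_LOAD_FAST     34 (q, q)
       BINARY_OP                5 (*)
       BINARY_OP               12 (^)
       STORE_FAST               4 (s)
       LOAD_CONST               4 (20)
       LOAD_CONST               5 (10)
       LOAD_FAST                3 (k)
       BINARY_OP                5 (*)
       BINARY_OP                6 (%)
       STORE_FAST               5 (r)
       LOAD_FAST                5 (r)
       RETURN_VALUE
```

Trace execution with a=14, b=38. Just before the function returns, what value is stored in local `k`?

-14

LOAD_CONST → push 48. Stack: [48]
LOAD_FAST_LOAD_FAST a,a → push 14,14. Stack: [48, 14, 14]
BINARY_OP - → 14 - 14 = 0. Stack: [48, 0]
BINARY_OP ^ → 48 ^ 0 = 48. Stack: [48]
STORE_FAST q → q=48. Stack: []
LOAD_FAST_LOAD_FAST b,q → push 38,48. Stack: [38, 48]
BINARY_OP - → 38 - 48 = -10. Stack: [-10]
LOAD_CONST → push 4. Stack: [-10, 4]
LOAD_FAST q → push 48. Stack: [-10, 4, 48]
BINARY_OP % → 4 % 48 = 4. Stack: [-10, 4]
BINARY_OP ^ → -10 ^ 4 = -14. Stack: [-14]
STORE_FAST k → k=-14. Stack: []
LOAD_FAST q → push 48. Stack: [48]
LOAD_CONST → push 6. Stack: [48, 6]
BINARY_OP * → 48 * 6 = 288. Stack: [288]
LOAD_FAST_LOAD_FAST q,q → push 48,48. Stack: [288, 48, 48]
BINARY_OP * → 48 * 48 = 2304. Stack: [288, 2304]
BINARY_OP ^ → 288 ^ 2304 = 2080. Stack: [2080]
STORE_FAST s → s=2080. Stack: []
LOAD_CONST → push 20. Stack: [20]
LOAD_CONST → push 10. Stack: [20, 10]
LOAD_FAST k → push -14. Stack: [20, 10, -14]
BINARY_OP * → 10 * -14 = -140. Stack: [20, -140]
BINARY_OP % → 20 % -140 = -120. Stack: [-120]
STORE_FAST r → r=-120. Stack: []
LOAD_FAST r → push -120. Stack: [-120]
RETURN_VALUE → return -120.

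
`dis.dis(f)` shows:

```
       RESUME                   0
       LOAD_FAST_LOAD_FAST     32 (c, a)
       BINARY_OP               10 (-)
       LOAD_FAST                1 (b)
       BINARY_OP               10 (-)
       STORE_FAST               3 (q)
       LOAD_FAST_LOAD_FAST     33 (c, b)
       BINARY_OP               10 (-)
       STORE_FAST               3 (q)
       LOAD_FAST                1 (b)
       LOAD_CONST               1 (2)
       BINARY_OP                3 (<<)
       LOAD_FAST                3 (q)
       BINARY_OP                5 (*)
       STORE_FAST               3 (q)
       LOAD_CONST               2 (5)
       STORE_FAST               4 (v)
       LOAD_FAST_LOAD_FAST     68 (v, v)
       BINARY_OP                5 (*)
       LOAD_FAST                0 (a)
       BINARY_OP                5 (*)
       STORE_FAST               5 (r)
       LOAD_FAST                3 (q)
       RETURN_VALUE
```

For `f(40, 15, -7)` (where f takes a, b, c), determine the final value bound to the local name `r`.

LOAD_FAST_LOAD_FAST c,a → push -7,40. Stack: [-7, 40]
BINARY_OP - → -7 - 40 = -47. Stack: [-47]
LOAD_FAST b → push 15. Stack: [-47, 15]
BINARY_OP - → -47 - 15 = -62. Stack: [-62]
STORE_FAST q → q=-62. Stack: []
LOAD_FAST_LOAD_FAST c,b → push -7,15. Stack: [-7, 15]
BINARY_OP - → -7 - 15 = -22. Stack: [-22]
STORE_FAST q → q=-22. Stack: []
LOAD_FAST b → push 15. Stack: [15]
LOAD_CONST → push 2. Stack: [15, 2]
BINARY_OP << → 15 << 2 = 60. Stack: [60]
LOAD_FAST q → push -22. Stack: [60, -22]
BINARY_OP * → 60 * -22 = -1320. Stack: [-1320]
STORE_FAST q → q=-1320. Stack: []
LOAD_CONST → push 5. Stack: [5]
STORE_FAST v → v=5. Stack: []
LOAD_FAST_LOAD_FAST v,v → push 5,5. Stack: [5, 5]
BINARY_OP * → 5 * 5 = 25. Stack: [25]
LOAD_FAST a → push 40. Stack: [25, 40]
BINARY_OP * → 25 * 40 = 1000. Stack: [1000]
STORE_FAST r → r=1000. Stack: []
LOAD_FAST q → push -1320. Stack: [-1320]
RETURN_VALUE → return -1320.

1000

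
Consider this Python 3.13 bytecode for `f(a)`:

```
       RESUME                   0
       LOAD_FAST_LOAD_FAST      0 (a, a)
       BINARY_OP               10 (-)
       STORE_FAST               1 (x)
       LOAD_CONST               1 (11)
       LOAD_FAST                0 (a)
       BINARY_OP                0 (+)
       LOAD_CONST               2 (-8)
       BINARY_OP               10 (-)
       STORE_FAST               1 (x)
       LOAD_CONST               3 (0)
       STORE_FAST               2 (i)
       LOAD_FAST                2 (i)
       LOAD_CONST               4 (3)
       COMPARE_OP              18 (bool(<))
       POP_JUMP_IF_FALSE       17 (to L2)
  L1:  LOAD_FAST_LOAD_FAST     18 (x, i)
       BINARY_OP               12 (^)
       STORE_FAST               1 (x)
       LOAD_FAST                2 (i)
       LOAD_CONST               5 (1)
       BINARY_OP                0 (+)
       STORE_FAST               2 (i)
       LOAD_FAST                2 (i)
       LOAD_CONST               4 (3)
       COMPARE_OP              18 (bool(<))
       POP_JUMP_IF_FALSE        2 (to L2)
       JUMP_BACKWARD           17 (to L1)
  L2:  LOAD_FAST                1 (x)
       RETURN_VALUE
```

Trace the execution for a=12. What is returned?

28

LOAD_FAST_LOAD_FAST a,a → push 12,12. Stack: [12, 12]
BINARY_OP - → 12 - 12 = 0. Stack: [0]
STORE_FAST x → x=0. Stack: []
LOAD_CONST → push 11. Stack: [11]
LOAD_FAST a → push 12. Stack: [11, 12]
BINARY_OP + → 11 + 12 = 23. Stack: [23]
LOAD_CONST → push -8. Stack: [23, -8]
BINARY_OP - → 23 - -8 = 31. Stack: [31]
STORE_FAST x → x=31. Stack: []
LOAD_CONST → push 0. Stack: [0]
STORE_FAST i → i=0. Stack: []
LOAD_FAST i → push 0. Stack: [0]
LOAD_CONST → push 3. Stack: [0, 3]
COMPARE_OP bool(<) → 0 vs 3 = True. Stack: [True]
POP_JUMP_IF_FALSE → pop True; no jump. Stack: []
LOAD_FAST_LOAD_FAST x,i → push 31,0. Stack: [31, 0]
BINARY_OP ^ → 31 ^ 0 = 31. Stack: [31]
STORE_FAST x → x=31. Stack: []
LOAD_FAST i → push 0. Stack: [0]
LOAD_CONST → push 1. Stack: [0, 1]
BINARY_OP + → 0 + 1 = 1. Stack: [1]
STORE_FAST i → i=1. Stack: []
LOAD_FAST i → push 1. Stack: [1]
LOAD_CONST → push 3. Stack: [1, 3]
COMPARE_OP bool(<) → 1 vs 3 = True. Stack: [True]
POP_JUMP_IF_FALSE → pop True; no jump. Stack: []
LOAD_FAST_LOAD_FAST x,i → push 31,1. Stack: [31, 1]
BINARY_OP ^ → 31 ^ 1 = 30. Stack: [30]
STORE_FAST x → x=30. Stack: []
LOAD_FAST i → push 1. Stack: [1]
LOAD_CONST → push 1. Stack: [1, 1]
BINARY_OP + → 1 + 1 = 2. Stack: [2]
STORE_FAST i → i=2. Stack: []
LOAD_FAST i → push 2. Stack: [2]
LOAD_CONST → push 3. Stack: [2, 3]
COMPARE_OP bool(<) → 2 vs 3 = True. Stack: [True]
POP_JUMP_IF_FALSE → pop True; no jump. Stack: []
LOAD_FAST_LOAD_FAST x,i → push 30,2. Stack: [30, 2]
BINARY_OP ^ → 30 ^ 2 = 28. Stack: [28]
STORE_FAST x → x=28. Stack: []
LOAD_FAST i → push 2. Stack: [2]
LOAD_CONST → push 1. Stack: [2, 1]
BINARY_OP + → 2 + 1 = 3. Stack: [3]
STORE_FAST i → i=3. Stack: []
LOAD_FAST i → push 3. Stack: [3]
LOAD_CONST → push 3. Stack: [3, 3]
COMPARE_OP bool(<) → 3 vs 3 = False. Stack: [False]
POP_JUMP_IF_FALSE → pop False; jump. Stack: []
LOAD_FAST x → push 28. Stack: [28]
RETURN_VALUE → return 28.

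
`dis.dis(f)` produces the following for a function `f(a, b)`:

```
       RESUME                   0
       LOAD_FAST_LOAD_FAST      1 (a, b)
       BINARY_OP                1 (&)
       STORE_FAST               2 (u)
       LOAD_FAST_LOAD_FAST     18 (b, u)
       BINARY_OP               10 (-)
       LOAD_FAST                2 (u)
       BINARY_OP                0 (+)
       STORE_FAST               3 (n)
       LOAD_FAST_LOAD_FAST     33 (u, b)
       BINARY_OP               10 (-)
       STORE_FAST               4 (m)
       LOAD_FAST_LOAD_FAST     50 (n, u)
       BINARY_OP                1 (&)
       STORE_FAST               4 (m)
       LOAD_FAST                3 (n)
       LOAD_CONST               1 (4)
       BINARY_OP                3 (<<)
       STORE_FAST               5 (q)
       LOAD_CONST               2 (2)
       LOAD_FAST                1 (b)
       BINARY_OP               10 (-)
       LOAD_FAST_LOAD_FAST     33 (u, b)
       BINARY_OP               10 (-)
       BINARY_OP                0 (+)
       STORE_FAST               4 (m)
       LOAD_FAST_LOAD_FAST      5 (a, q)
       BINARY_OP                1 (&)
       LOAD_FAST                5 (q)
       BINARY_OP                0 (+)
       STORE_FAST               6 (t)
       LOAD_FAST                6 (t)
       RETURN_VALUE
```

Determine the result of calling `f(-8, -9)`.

LOAD_FAST_LOAD_FAST a,b → push -8,-9. Stack: [-8, -9]
BINARY_OP & → -8 & -9 = -16. Stack: [-16]
STORE_FAST u → u=-16. Stack: []
LOAD_FAST_LOAD_FAST b,u → push -9,-16. Stack: [-9, -16]
BINARY_OP - → -9 - -16 = 7. Stack: [7]
LOAD_FAST u → push -16. Stack: [7, -16]
BINARY_OP + → 7 + -16 = -9. Stack: [-9]
STORE_FAST n → n=-9. Stack: []
LOAD_FAST_LOAD_FAST u,b → push -16,-9. Stack: [-16, -9]
BINARY_OP - → -16 - -9 = -7. Stack: [-7]
STORE_FAST m → m=-7. Stack: []
LOAD_FAST_LOAD_FAST n,u → push -9,-16. Stack: [-9, -16]
BINARY_OP & → -9 & -16 = -16. Stack: [-16]
STORE_FAST m → m=-16. Stack: []
LOAD_FAST n → push -9. Stack: [-9]
LOAD_CONST → push 4. Stack: [-9, 4]
BINARY_OP << → -9 << 4 = -144. Stack: [-144]
STORE_FAST q → q=-144. Stack: []
LOAD_CONST → push 2. Stack: [2]
LOAD_FAST b → push -9. Stack: [2, -9]
BINARY_OP - → 2 - -9 = 11. Stack: [11]
LOAD_FAST_LOAD_FAST u,b → push -16,-9. Stack: [11, -16, -9]
BINARY_OP - → -16 - -9 = -7. Stack: [11, -7]
BINARY_OP + → 11 + -7 = 4. Stack: [4]
STORE_FAST m → m=4. Stack: []
LOAD_FAST_LOAD_FAST a,q → push -8,-144. Stack: [-8, -144]
BINARY_OP & → -8 & -144 = -144. Stack: [-144]
LOAD_FAST q → push -144. Stack: [-144, -144]
BINARY_OP + → -144 + -144 = -288. Stack: [-288]
STORE_FAST t → t=-288. Stack: []
LOAD_FAST t → push -288. Stack: [-288]
RETURN_VALUE → return -288.

-288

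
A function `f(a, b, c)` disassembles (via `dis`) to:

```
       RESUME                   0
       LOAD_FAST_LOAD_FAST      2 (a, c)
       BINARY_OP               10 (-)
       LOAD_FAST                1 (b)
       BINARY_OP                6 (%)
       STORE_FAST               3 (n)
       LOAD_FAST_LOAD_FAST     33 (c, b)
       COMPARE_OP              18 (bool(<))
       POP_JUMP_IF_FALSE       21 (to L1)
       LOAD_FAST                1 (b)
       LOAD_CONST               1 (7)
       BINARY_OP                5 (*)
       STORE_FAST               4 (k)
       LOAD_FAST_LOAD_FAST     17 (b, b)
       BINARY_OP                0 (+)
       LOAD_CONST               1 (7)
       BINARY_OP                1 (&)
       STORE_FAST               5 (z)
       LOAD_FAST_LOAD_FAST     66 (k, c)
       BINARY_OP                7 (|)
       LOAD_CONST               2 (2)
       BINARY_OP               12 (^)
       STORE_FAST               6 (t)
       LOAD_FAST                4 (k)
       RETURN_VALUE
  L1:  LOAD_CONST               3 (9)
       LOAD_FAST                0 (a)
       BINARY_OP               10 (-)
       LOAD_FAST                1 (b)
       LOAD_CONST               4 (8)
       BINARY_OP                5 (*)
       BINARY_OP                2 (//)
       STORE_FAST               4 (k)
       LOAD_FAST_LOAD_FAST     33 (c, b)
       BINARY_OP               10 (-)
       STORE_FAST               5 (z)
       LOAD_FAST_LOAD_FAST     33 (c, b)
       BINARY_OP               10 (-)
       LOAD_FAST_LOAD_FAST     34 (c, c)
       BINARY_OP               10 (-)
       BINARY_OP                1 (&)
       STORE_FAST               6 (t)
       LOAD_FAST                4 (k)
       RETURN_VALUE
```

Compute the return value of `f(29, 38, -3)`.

266

LOAD_FAST_LOAD_FAST a,c → push 29,-3. Stack: [29, -3]
BINARY_OP - → 29 - -3 = 32. Stack: [32]
LOAD_FAST b → push 38. Stack: [32, 38]
BINARY_OP % → 32 % 38 = 32. Stack: [32]
STORE_FAST n → n=32. Stack: []
LOAD_FAST_LOAD_FAST c,b → push -3,38. Stack: [-3, 38]
COMPARE_OP bool(<) → -3 vs 38 = True. Stack: [True]
POP_JUMP_IF_FALSE → pop True; no jump. Stack: []
LOAD_FAST b → push 38. Stack: [38]
LOAD_CONST → push 7. Stack: [38, 7]
BINARY_OP * → 38 * 7 = 266. Stack: [266]
STORE_FAST k → k=266. Stack: []
LOAD_FAST_LOAD_FAST b,b → push 38,38. Stack: [38, 38]
BINARY_OP + → 38 + 38 = 76. Stack: [76]
LOAD_CONST → push 7. Stack: [76, 7]
BINARY_OP & → 76 & 7 = 4. Stack: [4]
STORE_FAST z → z=4. Stack: []
LOAD_FAST_LOAD_FAST k,c → push 266,-3. Stack: [266, -3]
BINARY_OP | → 266 | -3 = -1. Stack: [-1]
LOAD_CONST → push 2. Stack: [-1, 2]
BINARY_OP ^ → -1 ^ 2 = -3. Stack: [-3]
STORE_FAST t → t=-3. Stack: []
LOAD_FAST k → push 266. Stack: [266]
RETURN_VALUE → return 266.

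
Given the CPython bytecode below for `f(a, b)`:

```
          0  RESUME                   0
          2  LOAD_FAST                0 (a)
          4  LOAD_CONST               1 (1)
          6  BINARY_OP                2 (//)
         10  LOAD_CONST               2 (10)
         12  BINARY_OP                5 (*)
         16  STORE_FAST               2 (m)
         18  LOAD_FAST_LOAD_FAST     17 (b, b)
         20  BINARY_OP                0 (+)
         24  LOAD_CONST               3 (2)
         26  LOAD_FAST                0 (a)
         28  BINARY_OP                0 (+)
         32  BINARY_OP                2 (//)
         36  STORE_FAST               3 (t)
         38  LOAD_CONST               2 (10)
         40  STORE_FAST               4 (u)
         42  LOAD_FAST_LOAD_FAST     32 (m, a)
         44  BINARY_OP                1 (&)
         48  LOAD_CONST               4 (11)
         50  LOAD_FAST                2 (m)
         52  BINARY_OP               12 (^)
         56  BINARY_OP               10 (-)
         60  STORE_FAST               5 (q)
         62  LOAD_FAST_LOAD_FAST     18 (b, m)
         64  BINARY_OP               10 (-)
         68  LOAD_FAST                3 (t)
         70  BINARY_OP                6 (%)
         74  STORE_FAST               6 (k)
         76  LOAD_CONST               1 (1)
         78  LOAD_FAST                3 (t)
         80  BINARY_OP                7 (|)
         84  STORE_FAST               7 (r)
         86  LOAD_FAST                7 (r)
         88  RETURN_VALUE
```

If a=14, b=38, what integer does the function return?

LOAD_FAST a → push 14. Stack: [14]
LOAD_CONST → push 1. Stack: [14, 1]
BINARY_OP // → 14 // 1 = 14. Stack: [14]
LOAD_CONST → push 10. Stack: [14, 10]
BINARY_OP * → 14 * 10 = 140. Stack: [140]
STORE_FAST m → m=140. Stack: []
LOAD_FAST_LOAD_FAST b,b → push 38,38. Stack: [38, 38]
BINARY_OP + → 38 + 38 = 76. Stack: [76]
LOAD_CONST → push 2. Stack: [76, 2]
LOAD_FAST a → push 14. Stack: [76, 2, 14]
BINARY_OP + → 2 + 14 = 16. Stack: [76, 16]
BINARY_OP // → 76 // 16 = 4. Stack: [4]
STORE_FAST t → t=4. Stack: []
LOAD_CONST → push 10. Stack: [10]
STORE_FAST u → u=10. Stack: []
LOAD_FAST_LOAD_FAST m,a → push 140,14. Stack: [140, 14]
BINARY_OP & → 140 & 14 = 12. Stack: [12]
LOAD_CONST → push 11. Stack: [12, 11]
LOAD_FAST m → push 140. Stack: [12, 11, 140]
BINARY_OP ^ → 11 ^ 140 = 135. Stack: [12, 135]
BINARY_OP - → 12 - 135 = -123. Stack: [-123]
STORE_FAST q → q=-123. Stack: []
LOAD_FAST_LOAD_FAST b,m → push 38,140. Stack: [38, 140]
BINARY_OP - → 38 - 140 = -102. Stack: [-102]
LOAD_FAST t → push 4. Stack: [-102, 4]
BINARY_OP % → -102 % 4 = 2. Stack: [2]
STORE_FAST k → k=2. Stack: []
LOAD_CONST → push 1. Stack: [1]
LOAD_FAST t → push 4. Stack: [1, 4]
BINARY_OP | → 1 | 4 = 5. Stack: [5]
STORE_FAST r → r=5. Stack: []
LOAD_FAST r → push 5. Stack: [5]
RETURN_VALUE → return 5.

5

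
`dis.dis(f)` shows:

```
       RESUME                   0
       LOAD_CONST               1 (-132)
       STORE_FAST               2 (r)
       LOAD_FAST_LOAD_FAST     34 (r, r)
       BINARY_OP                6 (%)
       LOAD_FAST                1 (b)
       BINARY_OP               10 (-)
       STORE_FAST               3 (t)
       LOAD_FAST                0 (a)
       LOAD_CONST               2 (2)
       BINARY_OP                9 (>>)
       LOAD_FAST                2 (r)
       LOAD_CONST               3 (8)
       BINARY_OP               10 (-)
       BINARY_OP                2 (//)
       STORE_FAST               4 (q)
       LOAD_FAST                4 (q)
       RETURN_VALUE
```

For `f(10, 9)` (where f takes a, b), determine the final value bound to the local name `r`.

-132

LOAD_CONST → push -132. Stack: [-132]
STORE_FAST r → r=-132. Stack: []
LOAD_FAST_LOAD_FAST r,r → push -132,-132. Stack: [-132, -132]
BINARY_OP % → -132 % -132 = 0. Stack: [0]
LOAD_FAST b → push 9. Stack: [0, 9]
BINARY_OP - → 0 - 9 = -9. Stack: [-9]
STORE_FAST t → t=-9. Stack: []
LOAD_FAST a → push 10. Stack: [10]
LOAD_CONST → push 2. Stack: [10, 2]
BINARY_OP >> → 10 >> 2 = 2. Stack: [2]
LOAD_FAST r → push -132. Stack: [2, -132]
LOAD_CONST → push 8. Stack: [2, -132, 8]
BINARY_OP - → -132 - 8 = -140. Stack: [2, -140]
BINARY_OP // → 2 // -140 = -1. Stack: [-1]
STORE_FAST q → q=-1. Stack: []
LOAD_FAST q → push -1. Stack: [-1]
RETURN_VALUE → return -1.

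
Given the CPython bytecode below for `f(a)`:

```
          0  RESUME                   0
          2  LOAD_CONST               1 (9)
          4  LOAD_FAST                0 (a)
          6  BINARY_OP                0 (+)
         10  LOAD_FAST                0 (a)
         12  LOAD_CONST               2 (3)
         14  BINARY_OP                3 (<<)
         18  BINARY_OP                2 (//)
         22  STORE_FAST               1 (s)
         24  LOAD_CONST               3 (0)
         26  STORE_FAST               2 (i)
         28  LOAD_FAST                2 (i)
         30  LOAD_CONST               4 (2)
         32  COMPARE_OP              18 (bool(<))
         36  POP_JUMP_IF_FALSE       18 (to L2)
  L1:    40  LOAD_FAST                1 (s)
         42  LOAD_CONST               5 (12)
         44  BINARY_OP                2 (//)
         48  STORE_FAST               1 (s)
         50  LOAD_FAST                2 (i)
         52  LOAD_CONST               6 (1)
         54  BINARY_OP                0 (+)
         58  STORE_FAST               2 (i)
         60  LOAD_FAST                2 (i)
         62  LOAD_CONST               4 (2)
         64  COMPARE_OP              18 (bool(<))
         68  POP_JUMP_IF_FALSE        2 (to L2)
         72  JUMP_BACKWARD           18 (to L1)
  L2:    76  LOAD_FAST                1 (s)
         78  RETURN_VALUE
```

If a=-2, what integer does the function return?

LOAD_CONST → push 9. Stack: [9]
LOAD_FAST a → push -2. Stack: [9, -2]
BINARY_OP + → 9 + -2 = 7. Stack: [7]
LOAD_FAST a → push -2. Stack: [7, -2]
LOAD_CONST → push 3. Stack: [7, -2, 3]
BINARY_OP << → -2 << 3 = -16. Stack: [7, -16]
BINARY_OP // → 7 // -16 = -1. Stack: [-1]
STORE_FAST s → s=-1. Stack: []
LOAD_CONST → push 0. Stack: [0]
STORE_FAST i → i=0. Stack: []
LOAD_FAST i → push 0. Stack: [0]
LOAD_CONST → push 2. Stack: [0, 2]
COMPARE_OP bool(<) → 0 vs 2 = True. Stack: [True]
POP_JUMP_IF_FALSE → pop True; no jump. Stack: []
LOAD_FAST s → push -1. Stack: [-1]
LOAD_CONST → push 12. Stack: [-1, 12]
BINARY_OP // → -1 // 12 = -1. Stack: [-1]
STORE_FAST s → s=-1. Stack: []
LOAD_FAST i → push 0. Stack: [0]
LOAD_CONST → push 1. Stack: [0, 1]
BINARY_OP + → 0 + 1 = 1. Stack: [1]
STORE_FAST i → i=1. Stack: []
LOAD_FAST i → push 1. Stack: [1]
LOAD_CONST → push 2. Stack: [1, 2]
COMPARE_OP bool(<) → 1 vs 2 = True. Stack: [True]
POP_JUMP_IF_FALSE → pop True; no jump. Stack: []
LOAD_FAST s → push -1. Stack: [-1]
LOAD_CONST → push 12. Stack: [-1, 12]
BINARY_OP // → -1 // 12 = -1. Stack: [-1]
STORE_FAST s → s=-1. Stack: []
LOAD_FAST i → push 1. Stack: [1]
LOAD_CONST → push 1. Stack: [1, 1]
BINARY_OP + → 1 + 1 = 2. Stack: [2]
STORE_FAST i → i=2. Stack: []
LOAD_FAST i → push 2. Stack: [2]
LOAD_CONST → push 2. Stack: [2, 2]
COMPARE_OP bool(<) → 2 vs 2 = False. Stack: [False]
POP_JUMP_IF_FALSE → pop False; jump. Stack: []
LOAD_FAST s → push -1. Stack: [-1]
RETURN_VALUE → return -1.

-1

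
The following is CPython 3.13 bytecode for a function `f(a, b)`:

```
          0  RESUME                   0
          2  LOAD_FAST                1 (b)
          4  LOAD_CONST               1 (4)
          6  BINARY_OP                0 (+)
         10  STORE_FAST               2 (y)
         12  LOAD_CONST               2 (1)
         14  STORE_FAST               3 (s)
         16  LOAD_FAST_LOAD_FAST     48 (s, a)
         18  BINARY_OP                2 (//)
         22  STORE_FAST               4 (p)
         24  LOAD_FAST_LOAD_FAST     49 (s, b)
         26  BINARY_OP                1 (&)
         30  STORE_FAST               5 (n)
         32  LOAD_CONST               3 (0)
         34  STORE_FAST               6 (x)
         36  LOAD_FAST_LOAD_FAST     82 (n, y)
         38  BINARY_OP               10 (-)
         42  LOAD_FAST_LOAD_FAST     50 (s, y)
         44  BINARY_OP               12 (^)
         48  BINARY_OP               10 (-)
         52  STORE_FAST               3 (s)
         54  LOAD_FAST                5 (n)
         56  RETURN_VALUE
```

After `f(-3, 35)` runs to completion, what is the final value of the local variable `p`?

-1

LOAD_FAST b → push 35. Stack: [35]
LOAD_CONST → push 4. Stack: [35, 4]
BINARY_OP + → 35 + 4 = 39. Stack: [39]
STORE_FAST y → y=39. Stack: []
LOAD_CONST → push 1. Stack: [1]
STORE_FAST s → s=1. Stack: []
LOAD_FAST_LOAD_FAST s,a → push 1,-3. Stack: [1, -3]
BINARY_OP // → 1 // -3 = -1. Stack: [-1]
STORE_FAST p → p=-1. Stack: []
LOAD_FAST_LOAD_FAST s,b → push 1,35. Stack: [1, 35]
BINARY_OP & → 1 & 35 = 1. Stack: [1]
STORE_FAST n → n=1. Stack: []
LOAD_CONST → push 0. Stack: [0]
STORE_FAST x → x=0. Stack: []
LOAD_FAST_LOAD_FAST n,y → push 1,39. Stack: [1, 39]
BINARY_OP - → 1 - 39 = -38. Stack: [-38]
LOAD_FAST_LOAD_FAST s,y → push 1,39. Stack: [-38, 1, 39]
BINARY_OP ^ → 1 ^ 39 = 38. Stack: [-38, 38]
BINARY_OP - → -38 - 38 = -76. Stack: [-76]
STORE_FAST s → s=-76. Stack: []
LOAD_FAST n → push 1. Stack: [1]
RETURN_VALUE → return 1.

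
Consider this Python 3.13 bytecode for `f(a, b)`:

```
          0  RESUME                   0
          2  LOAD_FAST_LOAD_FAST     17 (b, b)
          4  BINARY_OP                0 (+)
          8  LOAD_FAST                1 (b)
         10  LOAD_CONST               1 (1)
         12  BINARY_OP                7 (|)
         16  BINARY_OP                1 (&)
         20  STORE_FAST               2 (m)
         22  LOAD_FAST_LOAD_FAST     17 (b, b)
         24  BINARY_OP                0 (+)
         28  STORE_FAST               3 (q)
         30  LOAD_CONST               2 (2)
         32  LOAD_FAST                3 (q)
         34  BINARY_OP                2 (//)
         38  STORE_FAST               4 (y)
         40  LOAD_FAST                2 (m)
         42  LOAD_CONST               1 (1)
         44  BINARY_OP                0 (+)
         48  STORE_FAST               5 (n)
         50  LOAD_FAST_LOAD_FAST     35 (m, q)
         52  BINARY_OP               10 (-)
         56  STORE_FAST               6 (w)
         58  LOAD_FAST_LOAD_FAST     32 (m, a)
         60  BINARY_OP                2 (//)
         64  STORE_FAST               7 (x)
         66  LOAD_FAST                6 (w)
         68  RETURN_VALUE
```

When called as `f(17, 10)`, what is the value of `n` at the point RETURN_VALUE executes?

1

LOAD_FAST_LOAD_FAST b,b → push 10,10. Stack: [10, 10]
BINARY_OP + → 10 + 10 = 20. Stack: [20]
LOAD_FAST b → push 10. Stack: [20, 10]
LOAD_CONST → push 1. Stack: [20, 10, 1]
BINARY_OP | → 10 | 1 = 11. Stack: [20, 11]
BINARY_OP & → 20 & 11 = 0. Stack: [0]
STORE_FAST m → m=0. Stack: []
LOAD_FAST_LOAD_FAST b,b → push 10,10. Stack: [10, 10]
BINARY_OP + → 10 + 10 = 20. Stack: [20]
STORE_FAST q → q=20. Stack: []
LOAD_CONST → push 2. Stack: [2]
LOAD_FAST q → push 20. Stack: [2, 20]
BINARY_OP // → 2 // 20 = 0. Stack: [0]
STORE_FAST y → y=0. Stack: []
LOAD_FAST m → push 0. Stack: [0]
LOAD_CONST → push 1. Stack: [0, 1]
BINARY_OP + → 0 + 1 = 1. Stack: [1]
STORE_FAST n → n=1. Stack: []
LOAD_FAST_LOAD_FAST m,q → push 0,20. Stack: [0, 20]
BINARY_OP - → 0 - 20 = -20. Stack: [-20]
STORE_FAST w → w=-20. Stack: []
LOAD_FAST_LOAD_FAST m,a → push 0,17. Stack: [0, 17]
BINARY_OP // → 0 // 17 = 0. Stack: [0]
STORE_FAST x → x=0. Stack: []
LOAD_FAST w → push -20. Stack: [-20]
RETURN_VALUE → return -20.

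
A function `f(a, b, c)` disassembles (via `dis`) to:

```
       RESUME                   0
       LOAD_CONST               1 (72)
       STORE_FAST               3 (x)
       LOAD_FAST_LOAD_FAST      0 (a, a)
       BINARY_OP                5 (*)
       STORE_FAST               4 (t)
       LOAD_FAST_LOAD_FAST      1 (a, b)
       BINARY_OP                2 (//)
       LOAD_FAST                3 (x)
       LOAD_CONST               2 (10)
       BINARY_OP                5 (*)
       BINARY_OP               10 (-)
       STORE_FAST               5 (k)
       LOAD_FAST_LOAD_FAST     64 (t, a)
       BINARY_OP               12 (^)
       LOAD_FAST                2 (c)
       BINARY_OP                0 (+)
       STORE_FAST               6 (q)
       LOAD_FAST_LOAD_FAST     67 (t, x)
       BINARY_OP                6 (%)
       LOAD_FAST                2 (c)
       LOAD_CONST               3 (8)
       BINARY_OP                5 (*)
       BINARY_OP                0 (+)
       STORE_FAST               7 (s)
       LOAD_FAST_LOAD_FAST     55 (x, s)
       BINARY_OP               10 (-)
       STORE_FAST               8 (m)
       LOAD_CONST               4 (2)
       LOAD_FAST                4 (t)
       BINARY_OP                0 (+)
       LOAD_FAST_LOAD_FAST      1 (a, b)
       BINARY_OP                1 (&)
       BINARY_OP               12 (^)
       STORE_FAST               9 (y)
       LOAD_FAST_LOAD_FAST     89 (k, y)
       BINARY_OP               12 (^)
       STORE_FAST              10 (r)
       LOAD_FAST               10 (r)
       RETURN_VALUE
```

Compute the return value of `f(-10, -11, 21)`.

LOAD_CONST → push 72. Stack: [72]
STORE_FAST x → x=72. Stack: []
LOAD_FAST_LOAD_FAST a,a → push -10,-10. Stack: [-10, -10]
BINARY_OP * → -10 * -10 = 100. Stack: [100]
STORE_FAST t → t=100. Stack: []
LOAD_FAST_LOAD_FAST a,b → push -10,-11. Stack: [-10, -11]
BINARY_OP // → -10 // -11 = 0. Stack: [0]
LOAD_FAST x → push 72. Stack: [0, 72]
LOAD_CONST → push 10. Stack: [0, 72, 10]
BINARY_OP * → 72 * 10 = 720. Stack: [0, 720]
BINARY_OP - → 0 - 720 = -720. Stack: [-720]
STORE_FAST k → k=-720. Stack: []
LOAD_FAST_LOAD_FAST t,a → push 100,-10. Stack: [100, -10]
BINARY_OP ^ → 100 ^ -10 = -110. Stack: [-110]
LOAD_FAST c → push 21. Stack: [-110, 21]
BINARY_OP + → -110 + 21 = -89. Stack: [-89]
STORE_FAST q → q=-89. Stack: []
LOAD_FAST_LOAD_FAST t,x → push 100,72. Stack: [100, 72]
BINARY_OP % → 100 % 72 = 28. Stack: [28]
LOAD_FAST c → push 21. Stack: [28, 21]
LOAD_CONST → push 8. Stack: [28, 21, 8]
BINARY_OP * → 21 * 8 = 168. Stack: [28, 168]
BINARY_OP + → 28 + 168 = 196. Stack: [196]
STORE_FAST s → s=196. Stack: []
LOAD_FAST_LOAD_FAST x,s → push 72,196. Stack: [72, 196]
BINARY_OP - → 72 - 196 = -124. Stack: [-124]
STORE_FAST m → m=-124. Stack: []
LOAD_CONST → push 2. Stack: [2]
LOAD_FAST t → push 100. Stack: [2, 100]
BINARY_OP + → 2 + 100 = 102. Stack: [102]
LOAD_FAST_LOAD_FAST a,b → push -10,-11. Stack: [102, -10, -11]
BINARY_OP & → -10 & -11 = -12. Stack: [102, -12]
BINARY_OP ^ → 102 ^ -12 = -110. Stack: [-110]
STORE_FAST y → y=-110. Stack: []
LOAD_FAST_LOAD_FAST k,y → push -720,-110. Stack: [-720, -110]
BINARY_OP ^ → -720 ^ -110 = 674. Stack: [674]
STORE_FAST r → r=674. Stack: []
LOAD_FAST r → push 674. Stack: [674]
RETURN_VALUE → return 674.

674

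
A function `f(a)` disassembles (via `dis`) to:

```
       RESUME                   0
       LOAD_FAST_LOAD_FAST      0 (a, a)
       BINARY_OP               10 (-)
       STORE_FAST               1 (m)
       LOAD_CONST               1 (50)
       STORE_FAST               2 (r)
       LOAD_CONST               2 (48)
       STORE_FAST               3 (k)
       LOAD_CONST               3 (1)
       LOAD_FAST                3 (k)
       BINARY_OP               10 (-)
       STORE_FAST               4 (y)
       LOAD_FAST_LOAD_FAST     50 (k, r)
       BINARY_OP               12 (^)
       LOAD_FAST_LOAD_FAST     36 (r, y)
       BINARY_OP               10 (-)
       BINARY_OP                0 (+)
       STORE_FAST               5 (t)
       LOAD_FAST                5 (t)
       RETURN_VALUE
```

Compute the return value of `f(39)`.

LOAD_FAST_LOAD_FAST a,a → push 39,39. Stack: [39, 39]
BINARY_OP - → 39 - 39 = 0. Stack: [0]
STORE_FAST m → m=0. Stack: []
LOAD_CONST → push 50. Stack: [50]
STORE_FAST r → r=50. Stack: []
LOAD_CONST → push 48. Stack: [48]
STORE_FAST k → k=48. Stack: []
LOAD_CONST → push 1. Stack: [1]
LOAD_FAST k → push 48. Stack: [1, 48]
BINARY_OP - → 1 - 48 = -47. Stack: [-47]
STORE_FAST y → y=-47. Stack: []
LOAD_FAST_LOAD_FAST k,r → push 48,50. Stack: [48, 50]
BINARY_OP ^ → 48 ^ 50 = 2. Stack: [2]
LOAD_FAST_LOAD_FAST r,y → push 50,-47. Stack: [2, 50, -47]
BINARY_OP - → 50 - -47 = 97. Stack: [2, 97]
BINARY_OP + → 2 + 97 = 99. Stack: [99]
STORE_FAST t → t=99. Stack: []
LOAD_FAST t → push 99. Stack: [99]
RETURN_VALUE → return 99.

99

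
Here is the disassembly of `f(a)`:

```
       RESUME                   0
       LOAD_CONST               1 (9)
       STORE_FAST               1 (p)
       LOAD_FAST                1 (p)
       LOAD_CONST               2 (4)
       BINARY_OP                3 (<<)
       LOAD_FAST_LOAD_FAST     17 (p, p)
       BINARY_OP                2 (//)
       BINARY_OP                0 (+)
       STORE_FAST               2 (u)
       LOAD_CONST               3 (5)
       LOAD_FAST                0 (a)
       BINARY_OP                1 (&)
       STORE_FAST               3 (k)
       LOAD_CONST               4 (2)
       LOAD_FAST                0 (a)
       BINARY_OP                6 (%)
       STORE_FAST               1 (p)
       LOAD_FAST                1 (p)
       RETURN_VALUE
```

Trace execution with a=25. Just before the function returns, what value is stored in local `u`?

LOAD_CONST → push 9. Stack: [9]
STORE_FAST p → p=9. Stack: []
LOAD_FAST p → push 9. Stack: [9]
LOAD_CONST → push 4. Stack: [9, 4]
BINARY_OP << → 9 << 4 = 144. Stack: [144]
LOAD_FAST_LOAD_FAST p,p → push 9,9. Stack: [144, 9, 9]
BINARY_OP // → 9 // 9 = 1. Stack: [144, 1]
BINARY_OP + → 144 + 1 = 145. Stack: [145]
STORE_FAST u → u=145. Stack: []
LOAD_CONST → push 5. Stack: [5]
LOAD_FAST a → push 25. Stack: [5, 25]
BINARY_OP & → 5 & 25 = 1. Stack: [1]
STORE_FAST k → k=1. Stack: []
LOAD_CONST → push 2. Stack: [2]
LOAD_FAST a → push 25. Stack: [2, 25]
BINARY_OP % → 2 % 25 = 2. Stack: [2]
STORE_FAST p → p=2. Stack: []
LOAD_FAST p → push 2. Stack: [2]
RETURN_VALUE → return 2.

145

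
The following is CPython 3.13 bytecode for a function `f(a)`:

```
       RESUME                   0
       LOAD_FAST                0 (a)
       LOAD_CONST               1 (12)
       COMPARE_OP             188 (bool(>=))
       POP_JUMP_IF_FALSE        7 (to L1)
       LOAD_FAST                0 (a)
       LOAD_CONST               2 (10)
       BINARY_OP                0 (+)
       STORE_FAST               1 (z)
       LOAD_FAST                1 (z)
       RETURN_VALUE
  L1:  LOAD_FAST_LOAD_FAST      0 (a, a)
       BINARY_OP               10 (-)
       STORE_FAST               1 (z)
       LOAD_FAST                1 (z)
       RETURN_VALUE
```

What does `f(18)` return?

LOAD_FAST a → push 18. Stack: [18]
LOAD_CONST → push 12. Stack: [18, 12]
COMPARE_OP bool(>=) → 18 vs 12 = True. Stack: [True]
POP_JUMP_IF_FALSE → pop True; no jump. Stack: []
LOAD_FAST a → push 18. Stack: [18]
LOAD_CONST → push 10. Stack: [18, 10]
BINARY_OP + → 18 + 10 = 28. Stack: [28]
STORE_FAST z → z=28. Stack: []
LOAD_FAST z → push 28. Stack: [28]
RETURN_VALUE → return 28.

28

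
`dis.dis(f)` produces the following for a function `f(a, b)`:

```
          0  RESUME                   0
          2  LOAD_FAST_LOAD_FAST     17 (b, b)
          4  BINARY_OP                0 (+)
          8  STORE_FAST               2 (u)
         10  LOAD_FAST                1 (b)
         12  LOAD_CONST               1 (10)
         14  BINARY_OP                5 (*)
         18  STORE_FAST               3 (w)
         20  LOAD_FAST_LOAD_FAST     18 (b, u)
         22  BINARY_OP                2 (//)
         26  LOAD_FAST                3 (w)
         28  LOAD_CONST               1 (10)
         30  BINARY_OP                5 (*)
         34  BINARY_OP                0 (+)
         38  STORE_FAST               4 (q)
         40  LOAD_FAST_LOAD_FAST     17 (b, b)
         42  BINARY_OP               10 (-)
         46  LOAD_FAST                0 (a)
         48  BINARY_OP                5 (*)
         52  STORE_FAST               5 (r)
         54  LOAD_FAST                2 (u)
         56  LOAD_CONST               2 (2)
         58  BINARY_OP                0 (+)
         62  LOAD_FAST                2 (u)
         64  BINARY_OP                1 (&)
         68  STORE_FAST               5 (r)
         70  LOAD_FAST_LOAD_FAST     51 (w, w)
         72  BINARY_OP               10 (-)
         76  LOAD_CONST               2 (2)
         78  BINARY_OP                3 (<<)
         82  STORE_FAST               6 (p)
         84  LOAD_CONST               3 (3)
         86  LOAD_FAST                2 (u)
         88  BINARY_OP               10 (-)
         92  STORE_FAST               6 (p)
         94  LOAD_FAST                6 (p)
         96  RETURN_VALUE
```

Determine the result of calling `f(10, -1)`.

LOAD_FAST_LOAD_FAST b,b → push -1,-1. Stack: [-1, -1]
BINARY_OP + → -1 + -1 = -2. Stack: [-2]
STORE_FAST u → u=-2. Stack: []
LOAD_FAST b → push -1. Stack: [-1]
LOAD_CONST → push 10. Stack: [-1, 10]
BINARY_OP * → -1 * 10 = -10. Stack: [-10]
STORE_FAST w → w=-10. Stack: []
LOAD_FAST_LOAD_FAST b,u → push -1,-2. Stack: [-1, -2]
BINARY_OP // → -1 // -2 = 0. Stack: [0]
LOAD_FAST w → push -10. Stack: [0, -10]
LOAD_CONST → push 10. Stack: [0, -10, 10]
BINARY_OP * → -10 * 10 = -100. Stack: [0, -100]
BINARY_OP + → 0 + -100 = -100. Stack: [-100]
STORE_FAST q → q=-100. Stack: []
LOAD_FAST_LOAD_FAST b,b → push -1,-1. Stack: [-1, -1]
BINARY_OP - → -1 - -1 = 0. Stack: [0]
LOAD_FAST a → push 10. Stack: [0, 10]
BINARY_OP * → 0 * 10 = 0. Stack: [0]
STORE_FAST r → r=0. Stack: []
LOAD_FAST u → push -2. Stack: [-2]
LOAD_CONST → push 2. Stack: [-2, 2]
BINARY_OP + → -2 + 2 = 0. Stack: [0]
LOAD_FAST u → push -2. Stack: [0, -2]
BINARY_OP & → 0 & -2 = 0. Stack: [0]
STORE_FAST r → r=0. Stack: []
LOAD_FAST_LOAD_FAST w,w → push -10,-10. Stack: [-10, -10]
BINARY_OP - → -10 - -10 = 0. Stack: [0]
LOAD_CONST → push 2. Stack: [0, 2]
BINARY_OP << → 0 << 2 = 0. Stack: [0]
STORE_FAST p → p=0. Stack: []
LOAD_CONST → push 3. Stack: [3]
LOAD_FAST u → push -2. Stack: [3, -2]
BINARY_OP - → 3 - -2 = 5. Stack: [5]
STORE_FAST p → p=5. Stack: []
LOAD_FAST p → push 5. Stack: [5]
RETURN_VALUE → return 5.

5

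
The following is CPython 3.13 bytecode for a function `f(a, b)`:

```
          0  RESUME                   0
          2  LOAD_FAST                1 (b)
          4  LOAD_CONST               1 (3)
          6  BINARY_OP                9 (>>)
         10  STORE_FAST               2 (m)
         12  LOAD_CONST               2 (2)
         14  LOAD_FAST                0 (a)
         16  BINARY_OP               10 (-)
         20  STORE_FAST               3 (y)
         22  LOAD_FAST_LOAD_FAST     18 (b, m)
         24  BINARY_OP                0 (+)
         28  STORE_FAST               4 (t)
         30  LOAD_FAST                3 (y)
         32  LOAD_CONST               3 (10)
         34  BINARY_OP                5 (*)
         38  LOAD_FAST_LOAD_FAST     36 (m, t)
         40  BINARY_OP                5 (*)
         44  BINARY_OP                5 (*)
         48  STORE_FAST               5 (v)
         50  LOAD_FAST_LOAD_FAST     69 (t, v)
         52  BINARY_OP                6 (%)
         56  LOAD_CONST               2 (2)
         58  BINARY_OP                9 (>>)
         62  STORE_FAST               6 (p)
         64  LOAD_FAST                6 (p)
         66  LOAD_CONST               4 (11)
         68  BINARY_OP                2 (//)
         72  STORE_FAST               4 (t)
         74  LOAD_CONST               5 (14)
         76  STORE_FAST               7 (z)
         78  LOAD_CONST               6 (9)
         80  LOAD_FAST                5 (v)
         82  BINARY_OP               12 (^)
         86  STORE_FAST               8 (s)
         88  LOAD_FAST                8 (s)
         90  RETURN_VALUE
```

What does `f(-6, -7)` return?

LOAD_FAST b → push -7. Stack: [-7]
LOAD_CONST → push 3. Stack: [-7, 3]
BINARY_OP >> → -7 >> 3 = -1. Stack: [-1]
STORE_FAST m → m=-1. Stack: []
LOAD_CONST → push 2. Stack: [2]
LOAD_FAST a → push -6. Stack: [2, -6]
BINARY_OP - → 2 - -6 = 8. Stack: [8]
STORE_FAST y → y=8. Stack: []
LOAD_FAST_LOAD_FAST b,m → push -7,-1. Stack: [-7, -1]
BINARY_OP + → -7 + -1 = -8. Stack: [-8]
STORE_FAST t → t=-8. Stack: []
LOAD_FAST y → push 8. Stack: [8]
LOAD_CONST → push 10. Stack: [8, 10]
BINARY_OP * → 8 * 10 = 80. Stack: [80]
LOAD_FAST_LOAD_FAST m,t → push -1,-8. Stack: [80, -1, -8]
BINARY_OP * → -1 * -8 = 8. Stack: [80, 8]
BINARY_OP * → 80 * 8 = 640. Stack: [640]
STORE_FAST v → v=640. Stack: []
LOAD_FAST_LOAD_FAST t,v → push -8,640. Stack: [-8, 640]
BINARY_OP % → -8 % 640 = 632. Stack: [632]
LOAD_CONST → push 2. Stack: [632, 2]
BINARY_OP >> → 632 >> 2 = 158. Stack: [158]
STORE_FAST p → p=158. Stack: []
LOAD_FAST p → push 158. Stack: [158]
LOAD_CONST → push 11. Stack: [158, 11]
BINARY_OP // → 158 // 11 = 14. Stack: [14]
STORE_FAST t → t=14. Stack: []
LOAD_CONST → push 14. Stack: [14]
STORE_FAST z → z=14. Stack: []
LOAD_CONST → push 9. Stack: [9]
LOAD_FAST v → push 640. Stack: [9, 640]
BINARY_OP ^ → 9 ^ 640 = 649. Stack: [649]
STORE_FAST s → s=649. Stack: []
LOAD_FAST s → push 649. Stack: [649]
RETURN_VALUE → return 649.

649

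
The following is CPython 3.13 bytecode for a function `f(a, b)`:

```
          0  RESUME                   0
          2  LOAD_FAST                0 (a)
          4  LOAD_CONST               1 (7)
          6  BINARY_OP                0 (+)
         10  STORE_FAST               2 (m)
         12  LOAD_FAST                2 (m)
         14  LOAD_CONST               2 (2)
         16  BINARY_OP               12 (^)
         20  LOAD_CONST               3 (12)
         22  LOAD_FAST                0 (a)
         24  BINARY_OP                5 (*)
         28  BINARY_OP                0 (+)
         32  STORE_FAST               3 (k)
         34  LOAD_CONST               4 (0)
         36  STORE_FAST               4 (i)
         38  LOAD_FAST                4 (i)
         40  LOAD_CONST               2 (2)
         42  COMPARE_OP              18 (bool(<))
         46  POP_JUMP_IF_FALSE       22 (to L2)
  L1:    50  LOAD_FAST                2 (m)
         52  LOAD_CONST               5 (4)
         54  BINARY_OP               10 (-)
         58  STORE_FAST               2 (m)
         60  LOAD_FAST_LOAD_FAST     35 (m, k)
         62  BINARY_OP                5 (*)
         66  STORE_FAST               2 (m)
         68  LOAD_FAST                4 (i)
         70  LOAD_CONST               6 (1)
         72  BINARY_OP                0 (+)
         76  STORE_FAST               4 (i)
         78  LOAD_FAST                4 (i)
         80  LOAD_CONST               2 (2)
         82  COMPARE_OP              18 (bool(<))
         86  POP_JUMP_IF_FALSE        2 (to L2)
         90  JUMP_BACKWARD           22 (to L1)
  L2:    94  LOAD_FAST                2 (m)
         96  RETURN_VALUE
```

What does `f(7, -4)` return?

91776

LOAD_FAST a → push 7. Stack: [7]
LOAD_CONST → push 7. Stack: [7, 7]
BINARY_OP + → 7 + 7 = 14. Stack: [14]
STORE_FAST m → m=14. Stack: []
LOAD_FAST m → push 14. Stack: [14]
LOAD_CONST → push 2. Stack: [14, 2]
BINARY_OP ^ → 14 ^ 2 = 12. Stack: [12]
LOAD_CONST → push 12. Stack: [12, 12]
LOAD_FAST a → push 7. Stack: [12, 12, 7]
BINARY_OP * → 12 * 7 = 84. Stack: [12, 84]
BINARY_OP + → 12 + 84 = 96. Stack: [96]
STORE_FAST k → k=96. Stack: []
LOAD_CONST → push 0. Stack: [0]
STORE_FAST i → i=0. Stack: []
LOAD_FAST i → push 0. Stack: [0]
LOAD_CONST → push 2. Stack: [0, 2]
COMPARE_OP bool(<) → 0 vs 2 = True. Stack: [True]
POP_JUMP_IF_FALSE → pop True; no jump. Stack: []
LOAD_FAST m → push 14. Stack: [14]
LOAD_CONST → push 4. Stack: [14, 4]
BINARY_OP - → 14 - 4 = 10. Stack: [10]
STORE_FAST m → m=10. Stack: []
LOAD_FAST_LOAD_FAST m,k → push 10,96. Stack: [10, 96]
BINARY_OP * → 10 * 96 = 960. Stack: [960]
STORE_FAST m → m=960. Stack: []
LOAD_FAST i → push 0. Stack: [0]
LOAD_CONST → push 1. Stack: [0, 1]
BINARY_OP + → 0 + 1 = 1. Stack: [1]
STORE_FAST i → i=1. Stack: []
LOAD_FAST i → push 1. Stack: [1]
LOAD_CONST → push 2. Stack: [1, 2]
COMPARE_OP bool(<) → 1 vs 2 = True. Stack: [True]
POP_JUMP_IF_FALSE → pop True; no jump. Stack: []
LOAD_FAST m → push 960. Stack: [960]
LOAD_CONST → push 4. Stack: [960, 4]
BINARY_OP - → 960 - 4 = 956. Stack: [956]
STORE_FAST m → m=956. Stack: []
LOAD_FAST_LOAD_FAST m,k → push 956,96. Stack: [956, 96]
BINARY_OP * → 956 * 96 = 91776. Stack: [91776]
STORE_FAST m → m=91776. Stack: []
LOAD_FAST i → push 1. Stack: [1]
LOAD_CONST → push 1. Stack: [1, 1]
BINARY_OP + → 1 + 1 = 2. Stack: [2]
STORE_FAST i → i=2. Stack: []
LOAD_FAST i → push 2. Stack: [2]
LOAD_CONST → push 2. Stack: [2, 2]
COMPARE_OP bool(<) → 2 vs 2 = False. Stack: [False]
POP_JUMP_IF_FALSE → pop False; jump. Stack: []
LOAD_FAST m → push 91776. Stack: [91776]
RETURN_VALUE → return 91776.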